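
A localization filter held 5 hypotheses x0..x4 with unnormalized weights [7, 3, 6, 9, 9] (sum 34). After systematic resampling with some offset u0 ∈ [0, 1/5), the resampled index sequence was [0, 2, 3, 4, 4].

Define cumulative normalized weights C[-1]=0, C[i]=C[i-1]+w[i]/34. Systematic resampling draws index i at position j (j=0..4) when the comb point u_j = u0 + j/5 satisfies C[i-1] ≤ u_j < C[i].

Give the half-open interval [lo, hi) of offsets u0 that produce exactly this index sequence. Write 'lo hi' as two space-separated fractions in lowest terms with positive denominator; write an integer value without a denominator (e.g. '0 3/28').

23/170 1/5

C = [7/34, 5/17, 8/17, 25/34, 1]
j=0 picked index 0: u0 ∈ [0, 7/34)
j=1 picked index 2: u0 ∈ [8/85, 23/85)
j=2 picked index 3: u0 ∈ [6/85, 57/170)
j=3 picked index 4: u0 ∈ [23/170, 2/5)
j=4 picked index 4: u0 ∈ [-11/170, 1/5)
intersection: [23/170, 1/5)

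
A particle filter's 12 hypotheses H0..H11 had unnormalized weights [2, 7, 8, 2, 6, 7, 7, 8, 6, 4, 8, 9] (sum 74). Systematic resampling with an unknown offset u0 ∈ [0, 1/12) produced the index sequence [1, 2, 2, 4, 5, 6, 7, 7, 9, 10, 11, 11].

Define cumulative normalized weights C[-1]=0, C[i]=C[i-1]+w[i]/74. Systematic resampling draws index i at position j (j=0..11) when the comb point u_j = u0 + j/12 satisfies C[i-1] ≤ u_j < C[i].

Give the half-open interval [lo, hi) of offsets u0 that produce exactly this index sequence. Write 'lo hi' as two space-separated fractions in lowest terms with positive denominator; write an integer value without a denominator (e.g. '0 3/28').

11/222 23/444

C = [1/37, 9/74, 17/74, 19/74, 25/74, 16/37, 39/74, 47/74, 53/74, 57/74, 65/74, 1]
j=0 picked index 1: u0 ∈ [1/37, 9/74)
j=1 picked index 2: u0 ∈ [17/444, 65/444)
j=2 picked index 2: u0 ∈ [-5/111, 7/111)
j=3 picked index 4: u0 ∈ [1/148, 13/148)
j=4 picked index 5: u0 ∈ [1/222, 11/111)
j=5 picked index 6: u0 ∈ [7/444, 49/444)
j=6 picked index 7: u0 ∈ [1/37, 5/37)
j=7 picked index 7: u0 ∈ [-25/444, 23/444)
j=8 picked index 9: u0 ∈ [11/222, 23/222)
j=9 picked index 10: u0 ∈ [3/148, 19/148)
j=10 picked index 11: u0 ∈ [5/111, 1/6)
j=11 picked index 11: u0 ∈ [-17/444, 1/12)
intersection: [11/222, 23/444)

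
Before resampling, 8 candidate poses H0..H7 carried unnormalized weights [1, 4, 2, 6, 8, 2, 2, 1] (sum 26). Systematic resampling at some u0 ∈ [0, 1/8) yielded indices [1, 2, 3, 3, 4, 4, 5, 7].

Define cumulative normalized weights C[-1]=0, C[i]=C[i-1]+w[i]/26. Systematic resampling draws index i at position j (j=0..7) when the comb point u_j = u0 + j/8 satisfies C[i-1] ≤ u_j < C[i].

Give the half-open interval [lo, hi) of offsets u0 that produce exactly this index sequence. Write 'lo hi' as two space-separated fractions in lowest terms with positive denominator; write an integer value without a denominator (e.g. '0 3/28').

9/104 1/8

C = [1/26, 5/26, 7/26, 1/2, 21/26, 23/26, 25/26, 1]
j=0 picked index 1: u0 ∈ [1/26, 5/26)
j=1 picked index 2: u0 ∈ [7/104, 15/104)
j=2 picked index 3: u0 ∈ [1/52, 1/4)
j=3 picked index 3: u0 ∈ [-11/104, 1/8)
j=4 picked index 4: u0 ∈ [0, 4/13)
j=5 picked index 4: u0 ∈ [-1/8, 19/104)
j=6 picked index 5: u0 ∈ [3/52, 7/52)
j=7 picked index 7: u0 ∈ [9/104, 1/8)
intersection: [9/104, 1/8)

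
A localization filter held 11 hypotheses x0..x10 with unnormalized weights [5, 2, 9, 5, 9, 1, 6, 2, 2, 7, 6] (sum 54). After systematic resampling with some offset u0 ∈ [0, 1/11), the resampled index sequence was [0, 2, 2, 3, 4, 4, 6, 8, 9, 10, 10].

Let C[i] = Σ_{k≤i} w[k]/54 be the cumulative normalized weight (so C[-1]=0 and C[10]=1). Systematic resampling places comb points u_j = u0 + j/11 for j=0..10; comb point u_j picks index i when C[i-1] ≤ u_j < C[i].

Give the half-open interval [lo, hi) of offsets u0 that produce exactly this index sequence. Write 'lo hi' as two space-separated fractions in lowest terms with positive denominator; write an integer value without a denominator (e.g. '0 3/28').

17/198 1/11

C = [5/54, 7/54, 8/27, 7/18, 5/9, 31/54, 37/54, 13/18, 41/54, 8/9, 1]
j=0 picked index 0: u0 ∈ [0, 5/54)
j=1 picked index 2: u0 ∈ [23/594, 61/297)
j=2 picked index 2: u0 ∈ [-31/594, 34/297)
j=3 picked index 3: u0 ∈ [7/297, 23/198)
j=4 picked index 4: u0 ∈ [5/198, 19/99)
j=5 picked index 4: u0 ∈ [-13/198, 10/99)
j=6 picked index 6: u0 ∈ [17/594, 83/594)
j=7 picked index 8: u0 ∈ [17/198, 73/594)
j=8 picked index 9: u0 ∈ [19/594, 16/99)
j=9 picked index 10: u0 ∈ [7/99, 2/11)
j=10 picked index 10: u0 ∈ [-2/99, 1/11)
intersection: [17/198, 1/11)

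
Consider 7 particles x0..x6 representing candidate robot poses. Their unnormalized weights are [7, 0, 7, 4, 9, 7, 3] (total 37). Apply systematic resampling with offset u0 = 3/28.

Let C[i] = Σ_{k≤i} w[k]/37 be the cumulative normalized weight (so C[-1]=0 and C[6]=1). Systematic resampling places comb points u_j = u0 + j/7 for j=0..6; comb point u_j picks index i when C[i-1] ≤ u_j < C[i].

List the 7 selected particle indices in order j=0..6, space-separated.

0 2 3 4 4 5 6

C = [7/37, 7/37, 14/37, 18/37, 27/37, 34/37, 1]
j=0: u_0=3/28 ∈ [0, 7/37) → index 0
j=1: u_1=1/4 ∈ [7/37, 14/37) → index 2
j=2: u_2=11/28 ∈ [14/37, 18/37) → index 3
j=3: u_3=15/28 ∈ [18/37, 27/37) → index 4
j=4: u_4=19/28 ∈ [18/37, 27/37) → index 4
j=5: u_5=23/28 ∈ [27/37, 34/37) → index 5
j=6: u_6=27/28 ∈ [34/37, 1) → index 6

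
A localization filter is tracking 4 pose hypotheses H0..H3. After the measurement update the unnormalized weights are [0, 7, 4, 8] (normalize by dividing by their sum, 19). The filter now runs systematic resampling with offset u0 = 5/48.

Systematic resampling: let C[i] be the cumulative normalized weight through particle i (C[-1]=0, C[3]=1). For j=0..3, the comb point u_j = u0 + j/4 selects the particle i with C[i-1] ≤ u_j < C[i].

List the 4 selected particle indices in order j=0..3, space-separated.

1 1 3 3

C = [0, 7/19, 11/19, 1]
j=0: u_0=5/48 ∈ [0, 7/19) → index 1
j=1: u_1=17/48 ∈ [0, 7/19) → index 1
j=2: u_2=29/48 ∈ [11/19, 1) → index 3
j=3: u_3=41/48 ∈ [11/19, 1) → index 3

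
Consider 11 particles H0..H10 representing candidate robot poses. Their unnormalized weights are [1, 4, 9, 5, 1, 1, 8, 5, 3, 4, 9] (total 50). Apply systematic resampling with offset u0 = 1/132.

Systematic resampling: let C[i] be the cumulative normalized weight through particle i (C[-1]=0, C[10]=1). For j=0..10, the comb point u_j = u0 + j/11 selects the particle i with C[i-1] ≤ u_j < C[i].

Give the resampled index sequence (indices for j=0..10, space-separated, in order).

0 1 2 3 3 6 6 7 8 10 10

C = [1/50, 1/10, 7/25, 19/50, 2/5, 21/50, 29/50, 17/25, 37/50, 41/50, 1]
j=0: u_0=1/132 ∈ [0, 1/50) → index 0
j=1: u_1=13/132 ∈ [1/50, 1/10) → index 1
j=2: u_2=25/132 ∈ [1/10, 7/25) → index 2
j=3: u_3=37/132 ∈ [7/25, 19/50) → index 3
j=4: u_4=49/132 ∈ [7/25, 19/50) → index 3
j=5: u_5=61/132 ∈ [21/50, 29/50) → index 6
j=6: u_6=73/132 ∈ [21/50, 29/50) → index 6
j=7: u_7=85/132 ∈ [29/50, 17/25) → index 7
j=8: u_8=97/132 ∈ [17/25, 37/50) → index 8
j=9: u_9=109/132 ∈ [41/50, 1) → index 10
j=10: u_10=11/12 ∈ [41/50, 1) → index 10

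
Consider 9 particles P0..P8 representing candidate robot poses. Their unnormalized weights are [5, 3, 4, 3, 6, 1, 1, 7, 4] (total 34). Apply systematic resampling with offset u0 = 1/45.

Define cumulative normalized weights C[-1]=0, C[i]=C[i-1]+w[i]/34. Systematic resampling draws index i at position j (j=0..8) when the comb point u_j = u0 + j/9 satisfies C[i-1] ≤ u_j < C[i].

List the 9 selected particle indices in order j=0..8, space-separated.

C = [5/34, 4/17, 6/17, 15/34, 21/34, 11/17, 23/34, 15/17, 1]
j=0: u_0=1/45 ∈ [0, 5/34) → index 0
j=1: u_1=2/15 ∈ [0, 5/34) → index 0
j=2: u_2=11/45 ∈ [4/17, 6/17) → index 2
j=3: u_3=16/45 ∈ [6/17, 15/34) → index 3
j=4: u_4=7/15 ∈ [15/34, 21/34) → index 4
j=5: u_5=26/45 ∈ [15/34, 21/34) → index 4
j=6: u_6=31/45 ∈ [23/34, 15/17) → index 7
j=7: u_7=4/5 ∈ [23/34, 15/17) → index 7
j=8: u_8=41/45 ∈ [15/17, 1) → index 8

0 0 2 3 4 4 7 7 8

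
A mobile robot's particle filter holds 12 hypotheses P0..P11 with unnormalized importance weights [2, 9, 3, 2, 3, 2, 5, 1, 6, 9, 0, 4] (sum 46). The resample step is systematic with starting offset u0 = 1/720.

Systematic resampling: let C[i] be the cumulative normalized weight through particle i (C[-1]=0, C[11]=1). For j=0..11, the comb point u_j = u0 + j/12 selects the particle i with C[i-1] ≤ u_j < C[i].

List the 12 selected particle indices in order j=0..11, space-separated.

0 1 1 2 3 5 6 7 8 9 9 11

C = [1/23, 11/46, 7/23, 8/23, 19/46, 21/46, 13/23, 27/46, 33/46, 21/23, 21/23, 1]
j=0: u_0=1/720 ∈ [0, 1/23) → index 0
j=1: u_1=61/720 ∈ [1/23, 11/46) → index 1
j=2: u_2=121/720 ∈ [1/23, 11/46) → index 1
j=3: u_3=181/720 ∈ [11/46, 7/23) → index 2
j=4: u_4=241/720 ∈ [7/23, 8/23) → index 3
j=5: u_5=301/720 ∈ [19/46, 21/46) → index 5
j=6: u_6=361/720 ∈ [21/46, 13/23) → index 6
j=7: u_7=421/720 ∈ [13/23, 27/46) → index 7
j=8: u_8=481/720 ∈ [27/46, 33/46) → index 8
j=9: u_9=541/720 ∈ [33/46, 21/23) → index 9
j=10: u_10=601/720 ∈ [33/46, 21/23) → index 9
j=11: u_11=661/720 ∈ [21/23, 1) → index 11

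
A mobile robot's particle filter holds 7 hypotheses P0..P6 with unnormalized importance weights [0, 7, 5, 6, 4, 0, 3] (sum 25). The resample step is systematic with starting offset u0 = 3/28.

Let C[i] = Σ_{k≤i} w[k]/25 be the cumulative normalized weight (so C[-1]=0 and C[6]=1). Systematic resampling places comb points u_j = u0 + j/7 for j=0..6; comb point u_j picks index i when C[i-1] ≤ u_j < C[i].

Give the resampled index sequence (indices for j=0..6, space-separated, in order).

C = [0, 7/25, 12/25, 18/25, 22/25, 22/25, 1]
j=0: u_0=3/28 ∈ [0, 7/25) → index 1
j=1: u_1=1/4 ∈ [0, 7/25) → index 1
j=2: u_2=11/28 ∈ [7/25, 12/25) → index 2
j=3: u_3=15/28 ∈ [12/25, 18/25) → index 3
j=4: u_4=19/28 ∈ [12/25, 18/25) → index 3
j=5: u_5=23/28 ∈ [18/25, 22/25) → index 4
j=6: u_6=27/28 ∈ [22/25, 1) → index 6

1 1 2 3 3 4 6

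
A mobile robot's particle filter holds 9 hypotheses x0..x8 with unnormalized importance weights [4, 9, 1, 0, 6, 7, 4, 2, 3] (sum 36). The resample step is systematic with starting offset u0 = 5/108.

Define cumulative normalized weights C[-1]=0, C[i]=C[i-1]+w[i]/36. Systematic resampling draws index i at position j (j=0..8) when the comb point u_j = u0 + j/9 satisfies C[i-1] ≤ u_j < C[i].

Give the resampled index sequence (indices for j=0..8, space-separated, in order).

C = [1/9, 13/36, 7/18, 7/18, 5/9, 3/4, 31/36, 11/12, 1]
j=0: u_0=5/108 ∈ [0, 1/9) → index 0
j=1: u_1=17/108 ∈ [1/9, 13/36) → index 1
j=2: u_2=29/108 ∈ [1/9, 13/36) → index 1
j=3: u_3=41/108 ∈ [13/36, 7/18) → index 2
j=4: u_4=53/108 ∈ [7/18, 5/9) → index 4
j=5: u_5=65/108 ∈ [5/9, 3/4) → index 5
j=6: u_6=77/108 ∈ [5/9, 3/4) → index 5
j=7: u_7=89/108 ∈ [3/4, 31/36) → index 6
j=8: u_8=101/108 ∈ [11/12, 1) → index 8

0 1 1 2 4 5 5 6 8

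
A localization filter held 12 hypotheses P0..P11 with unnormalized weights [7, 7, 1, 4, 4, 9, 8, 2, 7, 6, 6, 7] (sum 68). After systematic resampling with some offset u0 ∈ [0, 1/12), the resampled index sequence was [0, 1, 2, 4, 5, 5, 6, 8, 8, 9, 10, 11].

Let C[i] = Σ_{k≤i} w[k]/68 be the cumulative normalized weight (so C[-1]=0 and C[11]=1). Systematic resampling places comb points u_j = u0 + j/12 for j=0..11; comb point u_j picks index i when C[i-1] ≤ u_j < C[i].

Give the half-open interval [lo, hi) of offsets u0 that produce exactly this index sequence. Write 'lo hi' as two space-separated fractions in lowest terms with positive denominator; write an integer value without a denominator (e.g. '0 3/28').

2/51 11/204

C = [7/68, 7/34, 15/68, 19/68, 23/68, 8/17, 10/17, 21/34, 49/68, 55/68, 61/68, 1]
j=0 picked index 0: u0 ∈ [0, 7/68)
j=1 picked index 1: u0 ∈ [1/51, 25/204)
j=2 picked index 2: u0 ∈ [2/51, 11/204)
j=3 picked index 4: u0 ∈ [1/34, 3/34)
j=4 picked index 5: u0 ∈ [1/204, 7/51)
j=5 picked index 5: u0 ∈ [-4/51, 11/204)
j=6 picked index 6: u0 ∈ [-1/34, 3/34)
j=7 picked index 8: u0 ∈ [7/204, 7/51)
j=8 picked index 8: u0 ∈ [-5/102, 11/204)
j=9 picked index 9: u0 ∈ [-1/34, 1/17)
j=10 picked index 10: u0 ∈ [-5/204, 13/204)
j=11 picked index 11: u0 ∈ [-1/51, 1/12)
intersection: [2/51, 11/204)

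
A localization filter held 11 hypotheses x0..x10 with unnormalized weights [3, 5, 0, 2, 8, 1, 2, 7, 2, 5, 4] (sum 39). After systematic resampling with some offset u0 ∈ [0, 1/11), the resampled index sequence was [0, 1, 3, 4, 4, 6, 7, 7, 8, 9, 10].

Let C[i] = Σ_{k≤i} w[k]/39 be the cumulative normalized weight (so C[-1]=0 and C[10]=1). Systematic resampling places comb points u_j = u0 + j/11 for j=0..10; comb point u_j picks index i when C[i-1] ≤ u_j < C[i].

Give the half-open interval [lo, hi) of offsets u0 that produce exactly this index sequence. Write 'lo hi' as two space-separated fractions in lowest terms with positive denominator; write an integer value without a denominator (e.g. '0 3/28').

14/429 6/143

C = [1/13, 8/39, 8/39, 10/39, 6/13, 19/39, 7/13, 28/39, 10/13, 35/39, 1]
j=0 picked index 0: u0 ∈ [0, 1/13)
j=1 picked index 1: u0 ∈ [-2/143, 49/429)
j=2 picked index 3: u0 ∈ [10/429, 32/429)
j=3 picked index 4: u0 ∈ [-7/429, 27/143)
j=4 picked index 4: u0 ∈ [-46/429, 14/143)
j=5 picked index 6: u0 ∈ [14/429, 12/143)
j=6 picked index 7: u0 ∈ [-1/143, 74/429)
j=7 picked index 7: u0 ∈ [-14/143, 35/429)
j=8 picked index 8: u0 ∈ [-4/429, 6/143)
j=9 picked index 9: u0 ∈ [-7/143, 34/429)
j=10 picked index 10: u0 ∈ [-5/429, 1/11)
intersection: [14/429, 6/143)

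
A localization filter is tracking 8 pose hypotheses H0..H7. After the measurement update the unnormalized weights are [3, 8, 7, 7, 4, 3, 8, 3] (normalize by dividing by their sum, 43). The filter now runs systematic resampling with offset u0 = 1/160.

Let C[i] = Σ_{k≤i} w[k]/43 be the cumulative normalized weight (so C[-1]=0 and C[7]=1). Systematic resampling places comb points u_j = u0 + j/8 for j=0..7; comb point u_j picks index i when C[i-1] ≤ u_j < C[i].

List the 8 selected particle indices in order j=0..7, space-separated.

0 1 2 2 3 4 6 6

C = [3/43, 11/43, 18/43, 25/43, 29/43, 32/43, 40/43, 1]
j=0: u_0=1/160 ∈ [0, 3/43) → index 0
j=1: u_1=21/160 ∈ [3/43, 11/43) → index 1
j=2: u_2=41/160 ∈ [11/43, 18/43) → index 2
j=3: u_3=61/160 ∈ [11/43, 18/43) → index 2
j=4: u_4=81/160 ∈ [18/43, 25/43) → index 3
j=5: u_5=101/160 ∈ [25/43, 29/43) → index 4
j=6: u_6=121/160 ∈ [32/43, 40/43) → index 6
j=7: u_7=141/160 ∈ [32/43, 40/43) → index 6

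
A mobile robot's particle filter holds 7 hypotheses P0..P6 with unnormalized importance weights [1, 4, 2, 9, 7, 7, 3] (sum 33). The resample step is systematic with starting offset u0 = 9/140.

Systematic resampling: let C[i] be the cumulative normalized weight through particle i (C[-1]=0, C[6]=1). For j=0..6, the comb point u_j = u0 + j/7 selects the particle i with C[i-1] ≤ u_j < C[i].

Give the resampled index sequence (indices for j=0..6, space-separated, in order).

1 2 3 4 4 5 6

C = [1/33, 5/33, 7/33, 16/33, 23/33, 10/11, 1]
j=0: u_0=9/140 ∈ [1/33, 5/33) → index 1
j=1: u_1=29/140 ∈ [5/33, 7/33) → index 2
j=2: u_2=7/20 ∈ [7/33, 16/33) → index 3
j=3: u_3=69/140 ∈ [16/33, 23/33) → index 4
j=4: u_4=89/140 ∈ [16/33, 23/33) → index 4
j=5: u_5=109/140 ∈ [23/33, 10/11) → index 5
j=6: u_6=129/140 ∈ [10/11, 1) → index 6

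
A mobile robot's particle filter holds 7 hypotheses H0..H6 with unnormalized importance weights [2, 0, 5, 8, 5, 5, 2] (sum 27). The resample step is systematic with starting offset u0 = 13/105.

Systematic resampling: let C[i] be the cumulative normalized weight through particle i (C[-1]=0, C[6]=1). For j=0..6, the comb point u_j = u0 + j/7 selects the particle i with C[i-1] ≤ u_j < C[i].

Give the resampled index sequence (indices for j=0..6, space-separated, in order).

2 3 3 3 4 5 6

C = [2/27, 2/27, 7/27, 5/9, 20/27, 25/27, 1]
j=0: u_0=13/105 ∈ [2/27, 7/27) → index 2
j=1: u_1=4/15 ∈ [7/27, 5/9) → index 3
j=2: u_2=43/105 ∈ [7/27, 5/9) → index 3
j=3: u_3=58/105 ∈ [7/27, 5/9) → index 3
j=4: u_4=73/105 ∈ [5/9, 20/27) → index 4
j=5: u_5=88/105 ∈ [20/27, 25/27) → index 5
j=6: u_6=103/105 ∈ [25/27, 1) → index 6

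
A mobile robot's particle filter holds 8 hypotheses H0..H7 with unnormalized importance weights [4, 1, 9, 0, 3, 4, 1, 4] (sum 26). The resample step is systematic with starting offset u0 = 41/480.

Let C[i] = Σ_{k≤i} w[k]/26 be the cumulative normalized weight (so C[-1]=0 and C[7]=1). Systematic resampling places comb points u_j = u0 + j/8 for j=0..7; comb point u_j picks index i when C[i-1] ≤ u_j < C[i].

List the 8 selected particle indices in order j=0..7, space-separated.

0 2 2 2 4 5 6 7

C = [2/13, 5/26, 7/13, 7/13, 17/26, 21/26, 11/13, 1]
j=0: u_0=41/480 ∈ [0, 2/13) → index 0
j=1: u_1=101/480 ∈ [5/26, 7/13) → index 2
j=2: u_2=161/480 ∈ [5/26, 7/13) → index 2
j=3: u_3=221/480 ∈ [5/26, 7/13) → index 2
j=4: u_4=281/480 ∈ [7/13, 17/26) → index 4
j=5: u_5=341/480 ∈ [17/26, 21/26) → index 5
j=6: u_6=401/480 ∈ [21/26, 11/13) → index 6
j=7: u_7=461/480 ∈ [11/13, 1) → index 7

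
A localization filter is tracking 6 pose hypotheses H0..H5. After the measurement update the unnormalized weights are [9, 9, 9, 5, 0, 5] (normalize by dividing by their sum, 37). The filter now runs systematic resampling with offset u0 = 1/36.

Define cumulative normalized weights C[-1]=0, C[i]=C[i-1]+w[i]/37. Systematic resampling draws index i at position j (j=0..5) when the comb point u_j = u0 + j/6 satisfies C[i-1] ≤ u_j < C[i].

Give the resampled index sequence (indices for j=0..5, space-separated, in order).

0 0 1 2 2 3

C = [9/37, 18/37, 27/37, 32/37, 32/37, 1]
j=0: u_0=1/36 ∈ [0, 9/37) → index 0
j=1: u_1=7/36 ∈ [0, 9/37) → index 0
j=2: u_2=13/36 ∈ [9/37, 18/37) → index 1
j=3: u_3=19/36 ∈ [18/37, 27/37) → index 2
j=4: u_4=25/36 ∈ [18/37, 27/37) → index 2
j=5: u_5=31/36 ∈ [27/37, 32/37) → index 3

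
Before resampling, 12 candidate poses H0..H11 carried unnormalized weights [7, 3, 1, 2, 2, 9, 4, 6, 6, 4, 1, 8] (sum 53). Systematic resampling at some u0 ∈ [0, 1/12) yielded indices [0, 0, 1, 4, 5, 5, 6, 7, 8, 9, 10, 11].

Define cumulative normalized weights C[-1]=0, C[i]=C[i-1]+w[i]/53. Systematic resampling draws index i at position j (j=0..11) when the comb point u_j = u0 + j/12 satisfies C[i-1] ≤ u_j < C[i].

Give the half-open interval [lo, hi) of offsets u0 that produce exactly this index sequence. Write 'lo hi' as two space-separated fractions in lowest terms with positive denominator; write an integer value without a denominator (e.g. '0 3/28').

C = [7/53, 10/53, 11/53, 13/53, 15/53, 24/53, 28/53, 34/53, 40/53, 44/53, 45/53, 1]
j=0 picked index 0: u0 ∈ [0, 7/53)
j=1 picked index 0: u0 ∈ [-1/12, 31/636)
j=2 picked index 1: u0 ∈ [-11/318, 7/318)
j=3 picked index 4: u0 ∈ [-1/212, 7/212)
j=4 picked index 5: u0 ∈ [-8/159, 19/159)
j=5 picked index 5: u0 ∈ [-85/636, 23/636)
j=6 picked index 6: u0 ∈ [-5/106, 3/106)
j=7 picked index 7: u0 ∈ [-35/636, 37/636)
j=8 picked index 8: u0 ∈ [-4/159, 14/159)
j=9 picked index 9: u0 ∈ [1/212, 17/212)
j=10 picked index 10: u0 ∈ [-1/318, 5/318)
j=11 picked index 11: u0 ∈ [-43/636, 1/12)
intersection: [1/212, 5/318)

1/212 5/318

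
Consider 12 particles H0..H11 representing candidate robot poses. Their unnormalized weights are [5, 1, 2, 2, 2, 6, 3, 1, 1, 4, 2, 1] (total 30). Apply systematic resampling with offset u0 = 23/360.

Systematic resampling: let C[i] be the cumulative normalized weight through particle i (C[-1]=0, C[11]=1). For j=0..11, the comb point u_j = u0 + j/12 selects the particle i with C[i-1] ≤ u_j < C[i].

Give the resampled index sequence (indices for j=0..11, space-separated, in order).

C = [1/6, 1/5, 4/15, 1/3, 2/5, 3/5, 7/10, 11/15, 23/30, 9/10, 29/30, 1]
j=0: u_0=23/360 ∈ [0, 1/6) → index 0
j=1: u_1=53/360 ∈ [0, 1/6) → index 0
j=2: u_2=83/360 ∈ [1/5, 4/15) → index 2
j=3: u_3=113/360 ∈ [4/15, 1/3) → index 3
j=4: u_4=143/360 ∈ [1/3, 2/5) → index 4
j=5: u_5=173/360 ∈ [2/5, 3/5) → index 5
j=6: u_6=203/360 ∈ [2/5, 3/5) → index 5
j=7: u_7=233/360 ∈ [3/5, 7/10) → index 6
j=8: u_8=263/360 ∈ [7/10, 11/15) → index 7
j=9: u_9=293/360 ∈ [23/30, 9/10) → index 9
j=10: u_10=323/360 ∈ [23/30, 9/10) → index 9
j=11: u_11=353/360 ∈ [29/30, 1) → index 11

0 0 2 3 4 5 5 6 7 9 9 11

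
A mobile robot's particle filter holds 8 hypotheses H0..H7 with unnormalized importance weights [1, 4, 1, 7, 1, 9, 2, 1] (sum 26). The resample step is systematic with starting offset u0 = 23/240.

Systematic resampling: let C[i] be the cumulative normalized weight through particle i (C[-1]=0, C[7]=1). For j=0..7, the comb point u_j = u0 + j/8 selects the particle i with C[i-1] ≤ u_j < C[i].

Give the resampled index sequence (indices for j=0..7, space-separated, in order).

1 2 3 3 5 5 5 7

C = [1/26, 5/26, 3/13, 1/2, 7/13, 23/26, 25/26, 1]
j=0: u_0=23/240 ∈ [1/26, 5/26) → index 1
j=1: u_1=53/240 ∈ [5/26, 3/13) → index 2
j=2: u_2=83/240 ∈ [3/13, 1/2) → index 3
j=3: u_3=113/240 ∈ [3/13, 1/2) → index 3
j=4: u_4=143/240 ∈ [7/13, 23/26) → index 5
j=5: u_5=173/240 ∈ [7/13, 23/26) → index 5
j=6: u_6=203/240 ∈ [7/13, 23/26) → index 5
j=7: u_7=233/240 ∈ [25/26, 1) → index 7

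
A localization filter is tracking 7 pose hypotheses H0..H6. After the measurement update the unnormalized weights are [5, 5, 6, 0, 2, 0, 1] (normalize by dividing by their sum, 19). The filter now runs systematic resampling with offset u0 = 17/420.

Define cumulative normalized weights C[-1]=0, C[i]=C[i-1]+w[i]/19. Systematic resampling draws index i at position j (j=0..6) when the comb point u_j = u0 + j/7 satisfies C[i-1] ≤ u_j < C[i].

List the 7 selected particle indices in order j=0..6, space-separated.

0 0 1 1 2 2 4

C = [5/19, 10/19, 16/19, 16/19, 18/19, 18/19, 1]
j=0: u_0=17/420 ∈ [0, 5/19) → index 0
j=1: u_1=11/60 ∈ [0, 5/19) → index 0
j=2: u_2=137/420 ∈ [5/19, 10/19) → index 1
j=3: u_3=197/420 ∈ [5/19, 10/19) → index 1
j=4: u_4=257/420 ∈ [10/19, 16/19) → index 2
j=5: u_5=317/420 ∈ [10/19, 16/19) → index 2
j=6: u_6=377/420 ∈ [16/19, 18/19) → index 4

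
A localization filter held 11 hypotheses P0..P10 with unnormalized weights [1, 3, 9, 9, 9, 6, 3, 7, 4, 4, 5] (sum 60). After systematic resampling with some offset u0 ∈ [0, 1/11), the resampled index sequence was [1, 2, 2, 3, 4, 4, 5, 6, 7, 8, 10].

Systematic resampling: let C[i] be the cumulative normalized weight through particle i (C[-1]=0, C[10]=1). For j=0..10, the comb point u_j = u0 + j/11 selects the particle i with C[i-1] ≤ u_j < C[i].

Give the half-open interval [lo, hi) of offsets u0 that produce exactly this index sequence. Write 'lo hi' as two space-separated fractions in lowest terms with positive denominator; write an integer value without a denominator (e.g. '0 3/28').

C = [1/60, 1/15, 13/60, 11/30, 31/60, 37/60, 2/3, 47/60, 17/20, 11/12, 1]
j=0 picked index 1: u0 ∈ [1/60, 1/15)
j=1 picked index 2: u0 ∈ [-4/165, 83/660)
j=2 picked index 2: u0 ∈ [-19/165, 23/660)
j=3 picked index 3: u0 ∈ [-37/660, 31/330)
j=4 picked index 4: u0 ∈ [1/330, 101/660)
j=5 picked index 4: u0 ∈ [-29/330, 41/660)
j=6 picked index 5: u0 ∈ [-19/660, 47/660)
j=7 picked index 6: u0 ∈ [-13/660, 1/33)
j=8 picked index 7: u0 ∈ [-2/33, 37/660)
j=9 picked index 8: u0 ∈ [-23/660, 7/220)
j=10 picked index 10: u0 ∈ [1/132, 1/11)
intersection: [1/60, 1/33)

1/60 1/33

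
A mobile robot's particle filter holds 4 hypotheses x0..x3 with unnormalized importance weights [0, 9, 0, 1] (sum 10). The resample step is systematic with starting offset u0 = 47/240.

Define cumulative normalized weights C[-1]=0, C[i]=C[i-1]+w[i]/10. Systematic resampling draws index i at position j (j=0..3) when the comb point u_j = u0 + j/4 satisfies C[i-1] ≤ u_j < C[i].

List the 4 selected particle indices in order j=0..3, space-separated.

1 1 1 3

C = [0, 9/10, 9/10, 1]
j=0: u_0=47/240 ∈ [0, 9/10) → index 1
j=1: u_1=107/240 ∈ [0, 9/10) → index 1
j=2: u_2=167/240 ∈ [0, 9/10) → index 1
j=3: u_3=227/240 ∈ [9/10, 1) → index 3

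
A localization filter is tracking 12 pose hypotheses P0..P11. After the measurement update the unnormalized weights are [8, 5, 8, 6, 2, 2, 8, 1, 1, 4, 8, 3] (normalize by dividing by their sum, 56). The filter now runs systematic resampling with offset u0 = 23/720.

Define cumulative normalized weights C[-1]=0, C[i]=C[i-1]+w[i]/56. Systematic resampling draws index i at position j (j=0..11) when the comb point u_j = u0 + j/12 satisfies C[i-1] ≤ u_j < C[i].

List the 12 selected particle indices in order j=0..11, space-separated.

0 0 1 2 2 3 5 6 7 9 10 11

C = [1/7, 13/56, 3/8, 27/56, 29/56, 31/56, 39/56, 5/7, 41/56, 45/56, 53/56, 1]
j=0: u_0=23/720 ∈ [0, 1/7) → index 0
j=1: u_1=83/720 ∈ [0, 1/7) → index 0
j=2: u_2=143/720 ∈ [1/7, 13/56) → index 1
j=3: u_3=203/720 ∈ [13/56, 3/8) → index 2
j=4: u_4=263/720 ∈ [13/56, 3/8) → index 2
j=5: u_5=323/720 ∈ [3/8, 27/56) → index 3
j=6: u_6=383/720 ∈ [29/56, 31/56) → index 5
j=7: u_7=443/720 ∈ [31/56, 39/56) → index 6
j=8: u_8=503/720 ∈ [39/56, 5/7) → index 7
j=9: u_9=563/720 ∈ [41/56, 45/56) → index 9
j=10: u_10=623/720 ∈ [45/56, 53/56) → index 10
j=11: u_11=683/720 ∈ [53/56, 1) → index 11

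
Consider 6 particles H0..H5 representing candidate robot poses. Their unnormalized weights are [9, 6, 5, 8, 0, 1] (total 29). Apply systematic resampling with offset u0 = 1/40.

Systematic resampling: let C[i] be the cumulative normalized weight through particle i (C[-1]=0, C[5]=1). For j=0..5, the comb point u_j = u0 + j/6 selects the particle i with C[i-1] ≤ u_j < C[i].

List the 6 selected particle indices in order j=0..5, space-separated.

C = [9/29, 15/29, 20/29, 28/29, 28/29, 1]
j=0: u_0=1/40 ∈ [0, 9/29) → index 0
j=1: u_1=23/120 ∈ [0, 9/29) → index 0
j=2: u_2=43/120 ∈ [9/29, 15/29) → index 1
j=3: u_3=21/40 ∈ [15/29, 20/29) → index 2
j=4: u_4=83/120 ∈ [20/29, 28/29) → index 3
j=5: u_5=103/120 ∈ [20/29, 28/29) → index 3

0 0 1 2 3 3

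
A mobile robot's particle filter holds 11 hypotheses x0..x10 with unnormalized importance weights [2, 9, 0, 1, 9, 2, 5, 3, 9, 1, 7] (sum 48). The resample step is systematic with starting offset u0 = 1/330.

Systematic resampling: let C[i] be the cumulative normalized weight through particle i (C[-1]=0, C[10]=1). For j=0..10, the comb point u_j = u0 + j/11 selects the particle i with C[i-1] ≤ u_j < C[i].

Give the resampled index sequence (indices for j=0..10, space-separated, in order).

C = [1/24, 11/48, 11/48, 1/4, 7/16, 23/48, 7/12, 31/48, 5/6, 41/48, 1]
j=0: u_0=1/330 ∈ [0, 1/24) → index 0
j=1: u_1=31/330 ∈ [1/24, 11/48) → index 1
j=2: u_2=61/330 ∈ [1/24, 11/48) → index 1
j=3: u_3=91/330 ∈ [1/4, 7/16) → index 4
j=4: u_4=11/30 ∈ [1/4, 7/16) → index 4
j=5: u_5=151/330 ∈ [7/16, 23/48) → index 5
j=6: u_6=181/330 ∈ [23/48, 7/12) → index 6
j=7: u_7=211/330 ∈ [7/12, 31/48) → index 7
j=8: u_8=241/330 ∈ [31/48, 5/6) → index 8
j=9: u_9=271/330 ∈ [31/48, 5/6) → index 8
j=10: u_10=301/330 ∈ [41/48, 1) → index 10

0 1 1 4 4 5 6 7 8 8 10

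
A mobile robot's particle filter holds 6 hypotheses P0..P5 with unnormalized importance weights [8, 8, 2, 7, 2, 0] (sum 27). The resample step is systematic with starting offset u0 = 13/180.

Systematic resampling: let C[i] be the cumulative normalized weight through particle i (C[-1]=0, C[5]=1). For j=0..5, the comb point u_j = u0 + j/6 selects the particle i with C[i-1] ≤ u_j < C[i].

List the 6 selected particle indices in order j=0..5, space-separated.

C = [8/27, 16/27, 2/3, 25/27, 1, 1]
j=0: u_0=13/180 ∈ [0, 8/27) → index 0
j=1: u_1=43/180 ∈ [0, 8/27) → index 0
j=2: u_2=73/180 ∈ [8/27, 16/27) → index 1
j=3: u_3=103/180 ∈ [8/27, 16/27) → index 1
j=4: u_4=133/180 ∈ [2/3, 25/27) → index 3
j=5: u_5=163/180 ∈ [2/3, 25/27) → index 3

0 0 1 1 3 3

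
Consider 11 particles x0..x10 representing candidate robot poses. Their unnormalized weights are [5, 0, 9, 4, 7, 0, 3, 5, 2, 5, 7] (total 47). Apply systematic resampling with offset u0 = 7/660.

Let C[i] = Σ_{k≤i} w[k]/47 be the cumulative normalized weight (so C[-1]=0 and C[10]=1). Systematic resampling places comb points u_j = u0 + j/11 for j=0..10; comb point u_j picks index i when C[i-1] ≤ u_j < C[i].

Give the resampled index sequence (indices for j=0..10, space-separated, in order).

C = [5/47, 5/47, 14/47, 18/47, 25/47, 25/47, 28/47, 33/47, 35/47, 40/47, 1]
j=0: u_0=7/660 ∈ [0, 5/47) → index 0
j=1: u_1=67/660 ∈ [0, 5/47) → index 0
j=2: u_2=127/660 ∈ [5/47, 14/47) → index 2
j=3: u_3=17/60 ∈ [5/47, 14/47) → index 2
j=4: u_4=247/660 ∈ [14/47, 18/47) → index 3
j=5: u_5=307/660 ∈ [18/47, 25/47) → index 4
j=6: u_6=367/660 ∈ [25/47, 28/47) → index 6
j=7: u_7=427/660 ∈ [28/47, 33/47) → index 7
j=8: u_8=487/660 ∈ [33/47, 35/47) → index 8
j=9: u_9=547/660 ∈ [35/47, 40/47) → index 9
j=10: u_10=607/660 ∈ [40/47, 1) → index 10

0 0 2 2 3 4 6 7 8 9 10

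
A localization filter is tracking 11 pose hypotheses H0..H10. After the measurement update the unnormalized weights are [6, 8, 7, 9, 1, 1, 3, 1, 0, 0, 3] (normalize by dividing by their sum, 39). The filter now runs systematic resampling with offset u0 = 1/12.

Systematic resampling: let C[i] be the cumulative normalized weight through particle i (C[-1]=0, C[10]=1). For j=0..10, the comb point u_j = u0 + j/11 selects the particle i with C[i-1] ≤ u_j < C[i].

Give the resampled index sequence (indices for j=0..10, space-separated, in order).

C = [2/13, 14/39, 7/13, 10/13, 31/39, 32/39, 35/39, 12/13, 12/13, 12/13, 1]
j=0: u_0=1/12 ∈ [0, 2/13) → index 0
j=1: u_1=23/132 ∈ [2/13, 14/39) → index 1
j=2: u_2=35/132 ∈ [2/13, 14/39) → index 1
j=3: u_3=47/132 ∈ [2/13, 14/39) → index 1
j=4: u_4=59/132 ∈ [14/39, 7/13) → index 2
j=5: u_5=71/132 ∈ [14/39, 7/13) → index 2
j=6: u_6=83/132 ∈ [7/13, 10/13) → index 3
j=7: u_7=95/132 ∈ [7/13, 10/13) → index 3
j=8: u_8=107/132 ∈ [31/39, 32/39) → index 5
j=9: u_9=119/132 ∈ [35/39, 12/13) → index 7
j=10: u_10=131/132 ∈ [12/13, 1) → index 10

0 1 1 1 2 2 3 3 5 7 10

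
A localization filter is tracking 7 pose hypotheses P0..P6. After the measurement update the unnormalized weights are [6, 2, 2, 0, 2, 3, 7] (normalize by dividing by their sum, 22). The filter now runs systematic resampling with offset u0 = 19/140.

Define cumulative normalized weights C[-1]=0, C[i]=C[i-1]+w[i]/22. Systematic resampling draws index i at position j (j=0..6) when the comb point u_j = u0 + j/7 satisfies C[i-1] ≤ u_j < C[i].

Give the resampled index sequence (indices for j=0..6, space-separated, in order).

C = [3/11, 4/11, 5/11, 5/11, 6/11, 15/22, 1]
j=0: u_0=19/140 ∈ [0, 3/11) → index 0
j=1: u_1=39/140 ∈ [3/11, 4/11) → index 1
j=2: u_2=59/140 ∈ [4/11, 5/11) → index 2
j=3: u_3=79/140 ∈ [6/11, 15/22) → index 5
j=4: u_4=99/140 ∈ [15/22, 1) → index 6
j=5: u_5=17/20 ∈ [15/22, 1) → index 6
j=6: u_6=139/140 ∈ [15/22, 1) → index 6

0 1 2 5 6 6 6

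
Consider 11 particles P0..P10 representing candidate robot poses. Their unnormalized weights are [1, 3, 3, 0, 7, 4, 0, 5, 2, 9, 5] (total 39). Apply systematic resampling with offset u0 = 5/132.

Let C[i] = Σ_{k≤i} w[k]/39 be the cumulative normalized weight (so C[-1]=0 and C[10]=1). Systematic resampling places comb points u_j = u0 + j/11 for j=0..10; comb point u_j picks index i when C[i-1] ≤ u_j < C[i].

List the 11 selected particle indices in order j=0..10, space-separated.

1 2 4 4 5 7 7 9 9 9 10

C = [1/39, 4/39, 7/39, 7/39, 14/39, 6/13, 6/13, 23/39, 25/39, 34/39, 1]
j=0: u_0=5/132 ∈ [1/39, 4/39) → index 1
j=1: u_1=17/132 ∈ [4/39, 7/39) → index 2
j=2: u_2=29/132 ∈ [7/39, 14/39) → index 4
j=3: u_3=41/132 ∈ [7/39, 14/39) → index 4
j=4: u_4=53/132 ∈ [14/39, 6/13) → index 5
j=5: u_5=65/132 ∈ [6/13, 23/39) → index 7
j=6: u_6=7/12 ∈ [6/13, 23/39) → index 7
j=7: u_7=89/132 ∈ [25/39, 34/39) → index 9
j=8: u_8=101/132 ∈ [25/39, 34/39) → index 9
j=9: u_9=113/132 ∈ [25/39, 34/39) → index 9
j=10: u_10=125/132 ∈ [34/39, 1) → index 10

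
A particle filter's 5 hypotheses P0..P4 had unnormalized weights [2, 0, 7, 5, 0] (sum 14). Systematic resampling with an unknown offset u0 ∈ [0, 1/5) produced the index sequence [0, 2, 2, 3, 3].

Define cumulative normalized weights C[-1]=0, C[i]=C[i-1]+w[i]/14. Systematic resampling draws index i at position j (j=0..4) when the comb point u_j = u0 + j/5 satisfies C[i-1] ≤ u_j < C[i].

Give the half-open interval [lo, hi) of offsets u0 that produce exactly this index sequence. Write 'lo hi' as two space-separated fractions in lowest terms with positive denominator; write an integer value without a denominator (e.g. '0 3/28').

C = [1/7, 1/7, 9/14, 1, 1]
j=0 picked index 0: u0 ∈ [0, 1/7)
j=1 picked index 2: u0 ∈ [-2/35, 31/70)
j=2 picked index 2: u0 ∈ [-9/35, 17/70)
j=3 picked index 3: u0 ∈ [3/70, 2/5)
j=4 picked index 3: u0 ∈ [-11/70, 1/5)
intersection: [3/70, 1/7)

3/70 1/7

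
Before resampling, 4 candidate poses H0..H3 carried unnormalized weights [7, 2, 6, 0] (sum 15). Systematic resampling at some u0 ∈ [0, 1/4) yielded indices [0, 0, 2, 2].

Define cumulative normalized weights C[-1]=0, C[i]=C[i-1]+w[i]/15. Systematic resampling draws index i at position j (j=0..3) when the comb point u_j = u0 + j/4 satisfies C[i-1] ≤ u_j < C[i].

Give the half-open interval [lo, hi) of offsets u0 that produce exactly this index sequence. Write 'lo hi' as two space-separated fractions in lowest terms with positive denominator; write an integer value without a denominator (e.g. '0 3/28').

C = [7/15, 3/5, 1, 1]
j=0 picked index 0: u0 ∈ [0, 7/15)
j=1 picked index 0: u0 ∈ [-1/4, 13/60)
j=2 picked index 2: u0 ∈ [1/10, 1/2)
j=3 picked index 2: u0 ∈ [-3/20, 1/4)
intersection: [1/10, 13/60)

1/10 13/60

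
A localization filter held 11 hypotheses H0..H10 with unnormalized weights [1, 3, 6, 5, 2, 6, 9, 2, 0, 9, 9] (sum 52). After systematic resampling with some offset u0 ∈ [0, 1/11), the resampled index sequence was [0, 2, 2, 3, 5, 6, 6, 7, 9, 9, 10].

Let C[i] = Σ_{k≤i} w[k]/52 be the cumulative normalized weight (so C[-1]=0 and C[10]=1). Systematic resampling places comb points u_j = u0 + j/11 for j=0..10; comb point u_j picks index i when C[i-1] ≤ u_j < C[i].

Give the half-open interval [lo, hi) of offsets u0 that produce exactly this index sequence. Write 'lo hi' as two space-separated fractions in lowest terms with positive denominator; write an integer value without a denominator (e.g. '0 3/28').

0 5/572

C = [1/52, 1/13, 5/26, 15/52, 17/52, 23/52, 8/13, 17/26, 17/26, 43/52, 1]
j=0 picked index 0: u0 ∈ [0, 1/52)
j=1 picked index 2: u0 ∈ [-2/143, 29/286)
j=2 picked index 2: u0 ∈ [-15/143, 3/286)
j=3 picked index 3: u0 ∈ [-23/286, 9/572)
j=4 picked index 5: u0 ∈ [-21/572, 45/572)
j=5 picked index 6: u0 ∈ [-7/572, 23/143)
j=6 picked index 6: u0 ∈ [-59/572, 10/143)
j=7 picked index 7: u0 ∈ [-3/143, 5/286)
j=8 picked index 9: u0 ∈ [-21/286, 57/572)
j=9 picked index 9: u0 ∈ [-47/286, 5/572)
j=10 picked index 10: u0 ∈ [-47/572, 1/11)
intersection: [0, 5/572)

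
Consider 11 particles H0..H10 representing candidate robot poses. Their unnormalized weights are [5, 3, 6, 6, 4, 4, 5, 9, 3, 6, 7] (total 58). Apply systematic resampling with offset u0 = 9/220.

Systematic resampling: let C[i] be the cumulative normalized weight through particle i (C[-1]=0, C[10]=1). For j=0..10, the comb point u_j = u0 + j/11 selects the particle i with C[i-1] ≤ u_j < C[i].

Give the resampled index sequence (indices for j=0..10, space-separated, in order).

0 1 2 3 4 6 7 7 8 9 10

C = [5/58, 4/29, 7/29, 10/29, 12/29, 14/29, 33/58, 21/29, 45/58, 51/58, 1]
j=0: u_0=9/220 ∈ [0, 5/58) → index 0
j=1: u_1=29/220 ∈ [5/58, 4/29) → index 1
j=2: u_2=49/220 ∈ [4/29, 7/29) → index 2
j=3: u_3=69/220 ∈ [7/29, 10/29) → index 3
j=4: u_4=89/220 ∈ [10/29, 12/29) → index 4
j=5: u_5=109/220 ∈ [14/29, 33/58) → index 6
j=6: u_6=129/220 ∈ [33/58, 21/29) → index 7
j=7: u_7=149/220 ∈ [33/58, 21/29) → index 7
j=8: u_8=169/220 ∈ [21/29, 45/58) → index 8
j=9: u_9=189/220 ∈ [45/58, 51/58) → index 9
j=10: u_10=19/20 ∈ [51/58, 1) → index 10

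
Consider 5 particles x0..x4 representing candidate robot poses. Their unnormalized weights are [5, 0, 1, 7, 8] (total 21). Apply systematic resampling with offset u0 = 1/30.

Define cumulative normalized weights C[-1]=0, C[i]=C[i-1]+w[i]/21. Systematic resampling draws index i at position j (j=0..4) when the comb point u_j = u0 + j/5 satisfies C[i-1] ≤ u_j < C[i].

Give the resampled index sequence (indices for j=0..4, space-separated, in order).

0 0 3 4 4

C = [5/21, 5/21, 2/7, 13/21, 1]
j=0: u_0=1/30 ∈ [0, 5/21) → index 0
j=1: u_1=7/30 ∈ [0, 5/21) → index 0
j=2: u_2=13/30 ∈ [2/7, 13/21) → index 3
j=3: u_3=19/30 ∈ [13/21, 1) → index 4
j=4: u_4=5/6 ∈ [13/21, 1) → index 4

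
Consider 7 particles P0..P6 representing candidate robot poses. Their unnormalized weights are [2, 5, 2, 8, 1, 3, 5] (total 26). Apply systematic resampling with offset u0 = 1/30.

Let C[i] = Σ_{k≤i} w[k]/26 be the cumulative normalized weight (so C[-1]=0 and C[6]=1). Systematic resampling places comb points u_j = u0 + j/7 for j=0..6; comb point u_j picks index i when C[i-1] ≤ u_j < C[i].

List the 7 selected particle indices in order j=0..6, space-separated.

0 1 2 3 3 5 6

C = [1/13, 7/26, 9/26, 17/26, 9/13, 21/26, 1]
j=0: u_0=1/30 ∈ [0, 1/13) → index 0
j=1: u_1=37/210 ∈ [1/13, 7/26) → index 1
j=2: u_2=67/210 ∈ [7/26, 9/26) → index 2
j=3: u_3=97/210 ∈ [9/26, 17/26) → index 3
j=4: u_4=127/210 ∈ [9/26, 17/26) → index 3
j=5: u_5=157/210 ∈ [9/13, 21/26) → index 5
j=6: u_6=187/210 ∈ [21/26, 1) → index 6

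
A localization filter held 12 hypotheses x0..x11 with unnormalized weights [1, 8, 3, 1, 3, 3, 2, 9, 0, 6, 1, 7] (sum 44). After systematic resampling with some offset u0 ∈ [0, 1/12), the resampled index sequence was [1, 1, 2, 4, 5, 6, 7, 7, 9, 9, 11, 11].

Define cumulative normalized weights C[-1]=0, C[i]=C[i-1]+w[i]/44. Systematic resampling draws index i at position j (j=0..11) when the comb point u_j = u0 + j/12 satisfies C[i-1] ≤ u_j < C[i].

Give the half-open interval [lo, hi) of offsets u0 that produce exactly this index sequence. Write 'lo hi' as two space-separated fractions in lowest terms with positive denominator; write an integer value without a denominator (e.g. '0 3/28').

1/22 2/33

C = [1/44, 9/44, 3/11, 13/44, 4/11, 19/44, 21/44, 15/22, 15/22, 9/11, 37/44, 1]
j=0 picked index 1: u0 ∈ [1/44, 9/44)
j=1 picked index 1: u0 ∈ [-2/33, 4/33)
j=2 picked index 2: u0 ∈ [5/132, 7/66)
j=3 picked index 4: u0 ∈ [1/22, 5/44)
j=4 picked index 5: u0 ∈ [1/33, 13/132)
j=5 picked index 6: u0 ∈ [1/66, 2/33)
j=6 picked index 7: u0 ∈ [-1/44, 2/11)
j=7 picked index 7: u0 ∈ [-7/66, 13/132)
j=8 picked index 9: u0 ∈ [1/66, 5/33)
j=9 picked index 9: u0 ∈ [-3/44, 3/44)
j=10 picked index 11: u0 ∈ [1/132, 1/6)
j=11 picked index 11: u0 ∈ [-5/66, 1/12)
intersection: [1/22, 2/33)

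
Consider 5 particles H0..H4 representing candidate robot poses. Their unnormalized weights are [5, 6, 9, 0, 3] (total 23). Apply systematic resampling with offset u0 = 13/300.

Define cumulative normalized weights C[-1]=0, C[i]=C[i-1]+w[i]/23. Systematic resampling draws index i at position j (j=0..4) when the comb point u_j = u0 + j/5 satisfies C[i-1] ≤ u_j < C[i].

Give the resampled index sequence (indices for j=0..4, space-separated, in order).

0 1 1 2 2

C = [5/23, 11/23, 20/23, 20/23, 1]
j=0: u_0=13/300 ∈ [0, 5/23) → index 0
j=1: u_1=73/300 ∈ [5/23, 11/23) → index 1
j=2: u_2=133/300 ∈ [5/23, 11/23) → index 1
j=3: u_3=193/300 ∈ [11/23, 20/23) → index 2
j=4: u_4=253/300 ∈ [11/23, 20/23) → index 2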